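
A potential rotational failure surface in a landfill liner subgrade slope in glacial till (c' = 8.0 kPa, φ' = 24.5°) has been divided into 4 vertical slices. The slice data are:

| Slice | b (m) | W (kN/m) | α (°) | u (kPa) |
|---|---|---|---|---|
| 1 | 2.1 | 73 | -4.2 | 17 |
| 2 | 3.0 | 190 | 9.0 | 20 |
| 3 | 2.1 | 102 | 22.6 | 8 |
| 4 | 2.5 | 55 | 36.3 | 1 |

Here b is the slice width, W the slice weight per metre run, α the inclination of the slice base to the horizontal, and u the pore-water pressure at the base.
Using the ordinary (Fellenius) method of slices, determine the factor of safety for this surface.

FS = 2.21

Ordinary method of slices: FS = Σ[c'·Δl_i + (W_i cosα_i − u_i·Δl_i)·tanφ'] / Σ W_i sinα_i, with Δl_i = b_i / cosα_i.
Slice 1: Δl = 2.1/cos(-4.2°) = 2.106 m; N'_1 = 73·cos(-4.2°) − 17·2.106 = 37.0; c'Δl = 16.85; W sinα = -5.3
Slice 2: Δl = 3.0/cos9.0° = 3.037 m; N'_2 = 190·cos9.0° − 20·3.037 = 126.9; c'Δl = 24.30; W sinα = 29.7
Slice 3: Δl = 2.1/cos22.6° = 2.275 m; N'_3 = 102·cos22.6° − 8·2.275 = 76.0; c'Δl = 18.20; W sinα = 39.2
Slice 4: Δl = 2.5/cos36.3° = 3.102 m; N'_4 = 55·cos36.3° − 1·3.102 = 41.2; c'Δl = 24.82; W sinα = 32.6
Σc'Δl = 84.2 kN/m; ΣN' = 281.1 kN/m; ΣW sinα = 96.1 kN/m
Resisting = 84.2 + 281.1·tan24.5° = 84.2 + 128.1 = 212.3 kN/m
FS = 212.3 / 96.1 = 2.208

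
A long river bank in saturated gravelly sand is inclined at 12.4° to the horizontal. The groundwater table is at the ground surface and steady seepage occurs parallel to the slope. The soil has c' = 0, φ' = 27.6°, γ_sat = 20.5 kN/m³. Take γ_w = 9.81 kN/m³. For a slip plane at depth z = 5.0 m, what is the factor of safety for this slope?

With seepage parallel to the slope and the water table at the surface, the effective normal stress on the slip plane uses the buoyant unit weight γ' = γ_sat − γ_w while the driving shear stress uses γ_sat:
FS = [c' + γ' z cos²β tanφ'] / [γ_sat z sinβ cosβ]
(For c' = 0 this reduces to FS = (γ'/γ_sat)·tanφ'/tanβ.)
γ' = 20.5 − 9.81 = 10.69 kN/m³
Numerator = 0.0 + 10.69·5.0·cos²12.4°·tan27.6° = 0.0 + 10.69·5.0·0.9539·0.5228 = 26.654 kPa
Denominator = 20.5·5.0·sin12.4°·cos12.4° = 20.5·5.0·0.2147·0.9767 = 21.497 kPa
FS = 26.654 / 21.497 = 1.240

FS = 1.24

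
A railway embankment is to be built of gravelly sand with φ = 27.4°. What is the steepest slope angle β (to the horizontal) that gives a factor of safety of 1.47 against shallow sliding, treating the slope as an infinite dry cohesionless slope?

For an infinite dry cohesionless slope FS = tanφ/tanβ, so tanβ = tanφ / FS.
tanβ = tan27.4° / 1.47 = 0.5184 / 1.47 = 0.3526
β = arctan(0.3526) = 19.42°

β = 19.4°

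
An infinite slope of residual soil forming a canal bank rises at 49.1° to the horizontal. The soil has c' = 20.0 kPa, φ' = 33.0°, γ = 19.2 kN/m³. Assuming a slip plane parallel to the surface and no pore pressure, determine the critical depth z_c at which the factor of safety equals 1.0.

Setting FS = 1.00 in FS = [c' + γz cos²β tanφ'] / [γz sinβ cosβ] and solving for z:
z = c' / [γ cosβ (FS·sinβ − cosβ·tanφ')]
  = 20.0 / [19.2·cos49.1°·(1.00·sin49.1° − cos49.1°·tan33.0°)]
  = 20.0 / [19.2·0.6547·(1.00·0.7559 − 0.6547·0.6494)]
  = 20.0 / 4.1567 = 4.811 m

z_c = 4.81 m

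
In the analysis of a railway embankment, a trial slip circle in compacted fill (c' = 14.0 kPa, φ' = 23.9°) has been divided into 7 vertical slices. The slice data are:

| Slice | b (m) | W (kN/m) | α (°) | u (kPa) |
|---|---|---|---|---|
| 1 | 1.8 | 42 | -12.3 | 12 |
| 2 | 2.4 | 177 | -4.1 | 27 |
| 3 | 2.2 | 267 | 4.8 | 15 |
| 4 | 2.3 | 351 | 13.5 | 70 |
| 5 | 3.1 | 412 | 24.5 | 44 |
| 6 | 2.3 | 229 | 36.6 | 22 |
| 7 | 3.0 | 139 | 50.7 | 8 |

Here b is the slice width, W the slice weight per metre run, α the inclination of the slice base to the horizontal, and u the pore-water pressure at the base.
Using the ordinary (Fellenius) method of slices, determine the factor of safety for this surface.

FS = 1.39

Ordinary method of slices: FS = Σ[c'·Δl_i + (W_i cosα_i − u_i·Δl_i)·tanφ'] / Σ W_i sinα_i, with Δl_i = b_i / cosα_i.
Slice 1: Δl = 1.8/cos(-12.3°) = 1.842 m; N'_1 = 42·cos(-12.3°) − 12·1.842 = 18.9; c'Δl = 25.79; W sinα = -8.9
Slice 2: Δl = 2.4/cos(-4.1°) = 2.406 m; N'_2 = 177·cos(-4.1°) − 27·2.406 = 111.6; c'Δl = 33.69; W sinα = -12.7
Slice 3: Δl = 2.2/cos4.8° = 2.208 m; N'_3 = 267·cos4.8° − 15·2.208 = 232.9; c'Δl = 30.91; W sinα = 22.3
Slice 4: Δl = 2.3/cos13.5° = 2.365 m; N'_4 = 351·cos13.5° − 70·2.365 = 175.7; c'Δl = 33.11; W sinα = 81.9
Slice 5: Δl = 3.1/cos24.5° = 3.407 m; N'_5 = 412·cos24.5° − 44·3.407 = 225.0; c'Δl = 47.69; W sinα = 170.9
Slice 6: Δl = 2.3/cos36.6° = 2.865 m; N'_6 = 229·cos36.6° − 22·2.865 = 120.8; c'Δl = 40.11; W sinα = 136.5
Slice 7: Δl = 3.0/cos50.7° = 4.736 m; N'_7 = 139·cos50.7° − 8·4.736 = 50.1; c'Δl = 66.31; W sinα = 107.6
Σc'Δl = 277.6 kN/m; ΣN' = 935.2 kN/m; ΣW sinα = 497.6 kN/m
Resisting = 277.6 + 935.2·tan23.9° = 277.6 + 414.4 = 692.0 kN/m
FS = 692.0 / 497.6 = 1.391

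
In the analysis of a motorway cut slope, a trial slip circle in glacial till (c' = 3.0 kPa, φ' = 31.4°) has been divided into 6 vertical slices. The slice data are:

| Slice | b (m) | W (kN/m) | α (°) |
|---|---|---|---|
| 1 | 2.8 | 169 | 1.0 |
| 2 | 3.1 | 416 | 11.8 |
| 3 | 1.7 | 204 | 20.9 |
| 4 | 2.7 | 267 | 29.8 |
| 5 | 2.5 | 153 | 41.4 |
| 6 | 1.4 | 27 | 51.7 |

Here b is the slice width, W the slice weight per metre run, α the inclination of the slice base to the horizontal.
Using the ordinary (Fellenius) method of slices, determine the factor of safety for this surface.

Ordinary method of slices: FS = Σ[c'·Δl_i + (W_i cosα_i)·tanφ'] / Σ W_i sinα_i, with Δl_i = b_i / cosα_i.
Slice 1: Δl = 2.8/cos1.0° = 2.800 m; N'_1 = 169·cos1.0° = 169.0; c'Δl = 8.40; W sinα = 2.9
Slice 2: Δl = 3.1/cos11.8° = 3.167 m; N'_2 = 416·cos11.8° = 407.2; c'Δl = 9.50; W sinα = 85.1
Slice 3: Δl = 1.7/cos20.9° = 1.820 m; N'_3 = 204·cos20.9° = 190.6; c'Δl = 5.46; W sinα = 72.8
Slice 4: Δl = 2.7/cos29.8° = 3.111 m; N'_4 = 267·cos29.8° = 231.7; c'Δl = 9.33; W sinα = 132.7
Slice 5: Δl = 2.5/cos41.4° = 3.333 m; N'_5 = 153·cos41.4° = 114.8; c'Δl = 10.00; W sinα = 101.2
Slice 6: Δl = 1.4/cos51.7° = 2.259 m; N'_6 = 27·cos51.7° = 16.7; c'Δl = 6.78; W sinα = 21.2
Σc'Δl = 49.5 kN/m; ΣN' = 1130.0 kN/m; ΣW sinα = 415.9 kN/m
Resisting = 49.5 + 1130.0·tan31.4° = 49.5 + 689.7 = 739.2 kN/m
FS = 739.2 / 415.9 = 1.778

FS = 1.78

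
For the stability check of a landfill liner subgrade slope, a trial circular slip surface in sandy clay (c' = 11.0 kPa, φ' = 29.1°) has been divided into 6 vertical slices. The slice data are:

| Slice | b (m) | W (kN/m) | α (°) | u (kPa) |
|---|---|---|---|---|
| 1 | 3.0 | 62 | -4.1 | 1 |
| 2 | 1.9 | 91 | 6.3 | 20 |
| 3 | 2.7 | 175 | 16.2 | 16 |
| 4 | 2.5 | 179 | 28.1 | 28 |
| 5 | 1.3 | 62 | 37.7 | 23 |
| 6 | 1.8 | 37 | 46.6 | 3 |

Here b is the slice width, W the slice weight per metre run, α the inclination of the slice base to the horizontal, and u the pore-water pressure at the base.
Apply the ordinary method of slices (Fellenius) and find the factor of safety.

Ordinary method of slices: FS = Σ[c'·Δl_i + (W_i cosα_i − u_i·Δl_i)·tanφ'] / Σ W_i sinα_i, with Δl_i = b_i / cosα_i.
Slice 1: Δl = 3.0/cos(-4.1°) = 3.008 m; N'_1 = 62·cos(-4.1°) − 1·3.008 = 58.8; c'Δl = 33.08; W sinα = -4.4
Slice 2: Δl = 1.9/cos6.3° = 1.912 m; N'_2 = 91·cos6.3° − 20·1.912 = 52.2; c'Δl = 21.03; W sinα = 10.0
Slice 3: Δl = 2.7/cos16.2° = 2.812 m; N'_3 = 175·cos16.2° − 16·2.812 = 123.1; c'Δl = 30.93; W sinα = 48.8
Slice 4: Δl = 2.5/cos28.1° = 2.834 m; N'_4 = 179·cos28.1° − 28·2.834 = 78.5; c'Δl = 31.17; W sinα = 84.3
Slice 5: Δl = 1.3/cos37.7° = 1.643 m; N'_5 = 62·cos37.7° − 23·1.643 = 11.3; c'Δl = 18.07; W sinα = 37.9
Slice 6: Δl = 1.8/cos46.6° = 2.620 m; N'_6 = 37·cos46.6° − 3·2.620 = 17.6; c'Δl = 28.82; W sinα = 26.9
Σc'Δl = 163.1 kN/m; ΣN' = 341.5 kN/m; ΣW sinα = 203.5 kN/m
Resisting = 163.1 + 341.5·tan29.1° = 163.1 + 190.1 = 353.2 kN/m
FS = 353.2 / 203.5 = 1.736

FS = 1.74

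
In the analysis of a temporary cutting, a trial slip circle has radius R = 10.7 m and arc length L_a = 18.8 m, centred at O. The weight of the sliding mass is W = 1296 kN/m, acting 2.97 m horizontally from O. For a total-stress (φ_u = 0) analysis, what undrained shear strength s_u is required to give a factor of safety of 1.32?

s_u = 25.3 kPa

FS = s_u·L_a·R / (W·d), so s_u = FS·W·d / (L_a·R).
s_u = 1.32·1296·2.97 / (18.80·10.7) = 5080.8 / 201.16 = 25.26 kPa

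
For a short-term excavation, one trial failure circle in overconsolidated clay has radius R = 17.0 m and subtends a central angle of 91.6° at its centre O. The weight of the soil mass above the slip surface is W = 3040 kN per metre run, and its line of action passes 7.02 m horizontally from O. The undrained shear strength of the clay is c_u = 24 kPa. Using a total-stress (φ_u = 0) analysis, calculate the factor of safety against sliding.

FS = 0.52

Taking moments about the centre O, the resisting moment is provided by the undrained shear strength acting along the arc:
Arc length L_a = R·θ = 17.0·(91.6°·π/180) = 17.0·1.5987 = 27.18 m
M_R = c_u·L_a·R = 24·27.18·17.0 = 11088.7 kN·m/m
M_D = W·d = 3040·7.02 = 21340.8 kN·m/m
FS = M_R / M_D = 11088.7 / 21340.8 = 0.520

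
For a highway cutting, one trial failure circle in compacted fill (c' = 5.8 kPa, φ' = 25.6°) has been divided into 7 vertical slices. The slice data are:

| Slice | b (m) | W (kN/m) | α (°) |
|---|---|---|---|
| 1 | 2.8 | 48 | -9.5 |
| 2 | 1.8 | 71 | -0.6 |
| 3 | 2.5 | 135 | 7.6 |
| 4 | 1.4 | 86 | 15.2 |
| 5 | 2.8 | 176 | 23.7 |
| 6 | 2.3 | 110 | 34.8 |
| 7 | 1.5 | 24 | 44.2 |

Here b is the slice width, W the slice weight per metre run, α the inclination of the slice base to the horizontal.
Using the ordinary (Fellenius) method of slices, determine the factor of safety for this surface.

Ordinary method of slices: FS = Σ[c'·Δl_i + (W_i cosα_i)·tanφ'] / Σ W_i sinα_i, with Δl_i = b_i / cosα_i.
Slice 1: Δl = 2.8/cos(-9.5°) = 2.839 m; N'_1 = 48·cos(-9.5°) = 47.3; c'Δl = 16.47; W sinα = -7.9
Slice 2: Δl = 1.8/cos(-0.6°) = 1.800 m; N'_2 = 71·cos(-0.6°) = 71.0; c'Δl = 10.44; W sinα = -0.7
Slice 3: Δl = 2.5/cos7.6° = 2.522 m; N'_3 = 135·cos7.6° = 133.8; c'Δl = 14.63; W sinα = 17.9
Slice 4: Δl = 1.4/cos15.2° = 1.451 m; N'_4 = 86·cos15.2° = 83.0; c'Δl = 8.41; W sinα = 22.5
Slice 5: Δl = 2.8/cos23.7° = 3.058 m; N'_5 = 176·cos23.7° = 161.2; c'Δl = 17.74; W sinα = 70.7
Slice 6: Δl = 2.3/cos34.8° = 2.801 m; N'_6 = 110·cos34.8° = 90.3; c'Δl = 16.25; W sinα = 62.8
Slice 7: Δl = 1.5/cos44.2° = 2.092 m; N'_7 = 24·cos44.2° = 17.2; c'Δl = 12.14; W sinα = 16.7
Σc'Δl = 96.1 kN/m; ΣN' = 603.8 kN/m; ΣW sinα = 182.0 kN/m
Resisting = 96.1 + 603.8·tan25.6° = 96.1 + 289.3 = 385.4 kN/m
FS = 385.4 / 182.0 = 2.118

FS = 2.12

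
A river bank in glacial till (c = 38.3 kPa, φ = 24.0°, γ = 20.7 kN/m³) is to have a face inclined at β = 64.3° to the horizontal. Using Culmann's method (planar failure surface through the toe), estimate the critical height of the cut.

Culmann's analysis gives the critical failure plane at α_cr = (β + φ)/2 = (64.3 + 24.0)/2 = 44.1°, and the critical height
H_c = (4c/γ) · sinβ cosφ / [1 − cos(β − φ)]
    = (4·38.3/20.7) · sin64.3°·cos24.0° / [1 − cos(40.3°)]
    = 7.401 · 0.9011·0.9135 / [1 − 0.7627]
    = 7.401 · 0.8232 / 0.2373
    = 25.67 m

H_c = 25.67 m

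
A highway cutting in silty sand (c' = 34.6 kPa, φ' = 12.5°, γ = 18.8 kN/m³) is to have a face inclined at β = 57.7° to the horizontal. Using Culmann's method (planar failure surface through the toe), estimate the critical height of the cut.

H_c = 20.57 m

Culmann's analysis gives the critical failure plane at α_cr = (β + φ')/2 = (57.7 + 12.5)/2 = 35.1°, and the critical height
H_c = (4c'/γ) · sinβ cosφ' / [1 − cos(β − φ')]
    = (4·34.6/18.8) · sin57.7°·cos12.5° / [1 − cos(45.2°)]
    = 7.362 · 0.8453·0.9763 / [1 − 0.7046]
    = 7.362 · 0.8252 / 0.2954
    = 20.57 m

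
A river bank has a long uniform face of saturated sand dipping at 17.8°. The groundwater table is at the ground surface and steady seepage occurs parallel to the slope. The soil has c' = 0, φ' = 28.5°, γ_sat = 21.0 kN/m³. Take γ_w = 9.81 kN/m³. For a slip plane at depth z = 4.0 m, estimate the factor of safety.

With seepage parallel to the slope and the water table at the surface, the effective normal stress on the slip plane uses the buoyant unit weight γ' = γ_sat − γ_w while the driving shear stress uses γ_sat:
FS = [c' + γ' z cos²β tanφ'] / [γ_sat z sinβ cosβ]
(For c' = 0 this reduces to FS = (γ'/γ_sat)·tanφ'/tanβ.)
γ' = 21.0 − 9.81 = 11.19 kN/m³
Numerator = 0.0 + 11.19·4.0·cos²17.8°·tan28.5° = 0.0 + 11.19·4.0·0.9066·0.5430 = 22.032 kPa
Denominator = 21.0·4.0·sin17.8°·cos17.8° = 21.0·4.0·0.3057·0.9521 = 24.449 kPa
FS = 22.032 / 24.449 = 0.901

FS = 0.90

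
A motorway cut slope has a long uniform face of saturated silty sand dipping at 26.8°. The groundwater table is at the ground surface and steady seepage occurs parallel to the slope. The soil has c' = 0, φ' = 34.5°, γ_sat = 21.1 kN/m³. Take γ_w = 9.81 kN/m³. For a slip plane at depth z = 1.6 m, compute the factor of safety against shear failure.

FS = 0.73

With seepage parallel to the slope and the water table at the surface, the effective normal stress on the slip plane uses the buoyant unit weight γ' = γ_sat − γ_w while the driving shear stress uses γ_sat:
FS = [c' + γ' z cos²β tanφ'] / [γ_sat z sinβ cosβ]
(For c' = 0 this reduces to FS = (γ'/γ_sat)·tanφ'/tanβ.)
γ' = 21.1 − 9.81 = 11.29 kN/m³
Numerator = 0.0 + 11.29·1.6·cos²26.8°·tan34.5° = 0.0 + 11.29·1.6·0.7967·0.6873 = 9.891 kPa
Denominator = 21.1·1.6·sin26.8°·cos26.8° = 21.1·1.6·0.4509·0.8926 = 13.587 kPa
FS = 9.891 / 13.587 = 0.728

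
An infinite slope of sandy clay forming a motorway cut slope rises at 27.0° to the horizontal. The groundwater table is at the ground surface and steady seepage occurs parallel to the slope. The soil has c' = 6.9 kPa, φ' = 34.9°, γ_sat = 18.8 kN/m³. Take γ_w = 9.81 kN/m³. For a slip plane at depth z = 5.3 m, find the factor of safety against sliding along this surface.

FS = 0.83

With seepage parallel to the slope and the water table at the surface, the effective normal stress on the slip plane uses the buoyant unit weight γ' = γ_sat − γ_w while the driving shear stress uses γ_sat:
FS = [c' + γ' z cos²β tanφ'] / [γ_sat z sinβ cosβ]
γ' = 18.8 − 9.81 = 8.99 kN/m³
Numerator = 6.9 + 8.99·5.3·cos²27.0°·tan34.9° = 6.9 + 8.99·5.3·0.7939·0.6976 = 33.288 kPa
Denominator = 18.8·5.3·sin27.0°·cos27.0° = 18.8·5.3·0.4540·0.8910 = 40.305 kPa
FS = 33.288 / 40.305 = 0.826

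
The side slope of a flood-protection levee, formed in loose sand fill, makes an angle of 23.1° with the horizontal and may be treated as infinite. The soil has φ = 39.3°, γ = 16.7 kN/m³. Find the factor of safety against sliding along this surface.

FS = 1.92

For a dry cohesionless infinite slope the factor of safety is FS = tanφ / tanβ.
FS = tan39.3° / tan23.1° = 0.8185 / 0.4265 = 1.919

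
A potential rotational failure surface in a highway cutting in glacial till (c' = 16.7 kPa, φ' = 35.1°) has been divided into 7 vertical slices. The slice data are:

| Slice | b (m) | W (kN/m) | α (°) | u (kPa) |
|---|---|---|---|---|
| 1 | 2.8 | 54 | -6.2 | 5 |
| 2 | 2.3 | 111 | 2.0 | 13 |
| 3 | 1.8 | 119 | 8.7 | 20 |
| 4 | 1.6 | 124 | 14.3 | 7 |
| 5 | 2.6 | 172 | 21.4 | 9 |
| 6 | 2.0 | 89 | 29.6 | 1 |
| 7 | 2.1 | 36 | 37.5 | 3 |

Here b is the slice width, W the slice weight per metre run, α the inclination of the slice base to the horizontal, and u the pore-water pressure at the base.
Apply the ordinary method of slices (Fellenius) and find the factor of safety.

FS = 3.73

Ordinary method of slices: FS = Σ[c'·Δl_i + (W_i cosα_i − u_i·Δl_i)·tanφ'] / Σ W_i sinα_i, with Δl_i = b_i / cosα_i.
Slice 1: Δl = 2.8/cos(-6.2°) = 2.816 m; N'_1 = 54·cos(-6.2°) − 5·2.816 = 39.6; c'Δl = 47.04; W sinα = -5.8
Slice 2: Δl = 2.3/cos2.0° = 2.301 m; N'_2 = 111·cos2.0° − 13·2.301 = 81.0; c'Δl = 38.43; W sinα = 3.9
Slice 3: Δl = 1.8/cos8.7° = 1.821 m; N'_3 = 119·cos8.7° − 20·1.821 = 81.2; c'Δl = 30.41; W sinα = 18.0
Slice 4: Δl = 1.6/cos14.3° = 1.651 m; N'_4 = 124·cos14.3° − 7·1.651 = 108.6; c'Δl = 27.57; W sinα = 30.6
Slice 5: Δl = 2.6/cos21.4° = 2.793 m; N'_5 = 172·cos21.4° − 9·2.793 = 135.0; c'Δl = 46.64; W sinα = 62.8
Slice 6: Δl = 2.0/cos29.6° = 2.300 m; N'_6 = 89·cos29.6° − 1·2.300 = 75.1; c'Δl = 38.41; W sinα = 44.0
Slice 7: Δl = 2.1/cos37.5° = 2.647 m; N'_7 = 36·cos37.5° − 3·2.647 = 20.6; c'Δl = 44.20; W sinα = 21.9
Σc'Δl = 272.7 kN/m; ΣN' = 541.1 kN/m; ΣW sinα = 175.3 kN/m
Resisting = 272.7 + 541.1·tan35.1° = 272.7 + 380.3 = 653.0 kN/m
FS = 653.0 / 175.3 = 3.725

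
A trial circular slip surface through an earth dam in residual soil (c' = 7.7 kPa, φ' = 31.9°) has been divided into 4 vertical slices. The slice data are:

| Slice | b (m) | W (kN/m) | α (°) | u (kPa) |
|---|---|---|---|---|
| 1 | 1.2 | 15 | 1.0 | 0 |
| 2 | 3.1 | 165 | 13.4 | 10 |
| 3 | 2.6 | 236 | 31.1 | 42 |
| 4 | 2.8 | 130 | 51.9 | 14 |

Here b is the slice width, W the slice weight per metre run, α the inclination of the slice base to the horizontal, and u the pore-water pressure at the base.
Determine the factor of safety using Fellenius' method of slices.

FS = 0.91

Ordinary method of slices: FS = Σ[c'·Δl_i + (W_i cosα_i − u_i·Δl_i)·tanφ'] / Σ W_i sinα_i, with Δl_i = b_i / cosα_i.
Slice 1: Δl = 1.2/cos1.0° = 1.200 m; N'_1 = 15·cos1.0° − 0·1.200 = 15.0; c'Δl = 9.24; W sinα = 0.3
Slice 2: Δl = 3.1/cos13.4° = 3.187 m; N'_2 = 165·cos13.4° − 10·3.187 = 128.6; c'Δl = 24.54; W sinα = 38.2
Slice 3: Δl = 2.6/cos31.1° = 3.036 m; N'_3 = 236·cos31.1° − 42·3.036 = 74.5; c'Δl = 23.38; W sinα = 121.9
Slice 4: Δl = 2.8/cos51.9° = 4.538 m; N'_4 = 130·cos51.9° − 14·4.538 = 16.7; c'Δl = 34.94; W sinα = 102.3
Σc'Δl = 92.1 kN/m; ΣN' = 234.9 kN/m; ΣW sinα = 262.7 kN/m
Resisting = 92.1 + 234.9·tan31.9° = 92.1 + 146.2 = 238.3 kN/m
FS = 238.3 / 262.7 = 0.907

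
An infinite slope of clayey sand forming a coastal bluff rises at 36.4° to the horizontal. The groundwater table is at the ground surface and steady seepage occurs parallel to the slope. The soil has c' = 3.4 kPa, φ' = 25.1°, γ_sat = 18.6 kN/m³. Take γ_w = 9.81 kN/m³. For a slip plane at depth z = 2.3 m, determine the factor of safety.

FS = 0.47

With seepage parallel to the slope and the water table at the surface, the effective normal stress on the slip plane uses the buoyant unit weight γ' = γ_sat − γ_w while the driving shear stress uses γ_sat:
FS = [c' + γ' z cos²β tanφ'] / [γ_sat z sinβ cosβ]
γ' = 18.6 − 9.81 = 8.79 kN/m³
Numerator = 3.4 + 8.79·2.3·cos²36.4°·tan25.1° = 3.4 + 8.79·2.3·0.6479·0.4684 = 9.535 kPa
Denominator = 18.6·2.3·sin36.4°·cos36.4° = 18.6·2.3·0.5934·0.8049 = 20.433 kPa
FS = 9.535 / 20.433 = 0.467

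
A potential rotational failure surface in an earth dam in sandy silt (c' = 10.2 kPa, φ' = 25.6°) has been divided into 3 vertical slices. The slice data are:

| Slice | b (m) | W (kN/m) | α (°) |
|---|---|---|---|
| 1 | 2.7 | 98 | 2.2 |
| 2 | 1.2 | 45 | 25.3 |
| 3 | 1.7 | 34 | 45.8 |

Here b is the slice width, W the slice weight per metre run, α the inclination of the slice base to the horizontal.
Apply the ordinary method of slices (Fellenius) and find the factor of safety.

FS = 3.03

Ordinary method of slices: FS = Σ[c'·Δl_i + (W_i cosα_i)·tanφ'] / Σ W_i sinα_i, with Δl_i = b_i / cosα_i.
Slice 1: Δl = 2.7/cos2.2° = 2.702 m; N'_1 = 98·cos2.2° = 97.9; c'Δl = 27.56; W sinα = 3.8
Slice 2: Δl = 1.2/cos25.3° = 1.327 m; N'_2 = 45·cos25.3° = 40.7; c'Δl = 13.54; W sinα = 19.2
Slice 3: Δl = 1.7/cos45.8° = 2.438 m; N'_3 = 34·cos45.8° = 23.7; c'Δl = 24.87; W sinα = 24.4
Σc'Δl = 66.0 kN/m; ΣN' = 162.3 kN/m; ΣW sinα = 47.4 kN/m
Resisting = 66.0 + 162.3·tan25.6° = 66.0 + 77.8 = 143.7 kN/m
FS = 143.7 / 47.4 = 3.035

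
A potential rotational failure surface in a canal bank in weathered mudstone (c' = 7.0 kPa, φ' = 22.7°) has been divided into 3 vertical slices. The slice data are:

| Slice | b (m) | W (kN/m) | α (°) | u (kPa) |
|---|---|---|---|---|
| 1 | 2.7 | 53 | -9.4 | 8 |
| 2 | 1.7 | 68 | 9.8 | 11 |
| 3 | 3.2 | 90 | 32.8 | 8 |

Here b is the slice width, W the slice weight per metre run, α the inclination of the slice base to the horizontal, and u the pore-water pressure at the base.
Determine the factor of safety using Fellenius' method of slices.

Ordinary method of slices: FS = Σ[c'·Δl_i + (W_i cosα_i − u_i·Δl_i)·tanφ'] / Σ W_i sinα_i, with Δl_i = b_i / cosα_i.
Slice 1: Δl = 2.7/cos(-9.4°) = 2.737 m; N'_1 = 53·cos(-9.4°) − 8·2.737 = 30.4; c'Δl = 19.16; W sinα = -8.7
Slice 2: Δl = 1.7/cos9.8° = 1.725 m; N'_2 = 68·cos9.8° − 11·1.725 = 48.0; c'Δl = 12.08; W sinα = 11.6
Slice 3: Δl = 3.2/cos32.8° = 3.807 m; N'_3 = 90·cos32.8° − 8·3.807 = 45.2; c'Δl = 26.65; W sinα = 48.8
Σc'Δl = 57.9 kN/m; ΣN' = 123.6 kN/m; ΣW sinα = 51.7 kN/m
Resisting = 57.9 + 123.6·tan22.7° = 57.9 + 51.7 = 109.6 kN/m
FS = 109.6 / 51.7 = 2.121

FS = 2.12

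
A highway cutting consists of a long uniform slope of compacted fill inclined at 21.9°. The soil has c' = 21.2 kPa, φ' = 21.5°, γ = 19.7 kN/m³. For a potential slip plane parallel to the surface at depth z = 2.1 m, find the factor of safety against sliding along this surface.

FS = 2.46

For an infinite slope with a slip plane parallel to the surface (no pore pressure): FS = [c' + γz cos²β tanφ'] / [γz sinβ cosβ].
γz = 19.7·2.1 = 41.37 kN/m²
Numerator = 21.2 + 41.37·cos²21.9°·tan21.5° = 21.2 + 41.37·0.8609·0.3939 = 35.229 kPa
Denominator = 41.37·sin21.9°·cos21.9° = 41.37·0.3730·0.9278 = 14.317 kPa
FS = 35.229 / 14.317 = 2.461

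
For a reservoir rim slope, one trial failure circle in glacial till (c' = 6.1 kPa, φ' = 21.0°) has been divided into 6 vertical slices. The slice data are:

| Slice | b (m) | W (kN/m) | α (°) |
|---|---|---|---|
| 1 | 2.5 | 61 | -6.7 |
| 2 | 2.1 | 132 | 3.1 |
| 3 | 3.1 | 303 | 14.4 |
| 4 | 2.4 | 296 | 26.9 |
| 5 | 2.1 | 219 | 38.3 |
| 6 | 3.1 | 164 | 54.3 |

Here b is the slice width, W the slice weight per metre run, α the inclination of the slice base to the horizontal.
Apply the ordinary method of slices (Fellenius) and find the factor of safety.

Ordinary method of slices: FS = Σ[c'·Δl_i + (W_i cosα_i)·tanφ'] / Σ W_i sinα_i, with Δl_i = b_i / cosα_i.
Slice 1: Δl = 2.5/cos(-6.7°) = 2.517 m; N'_1 = 61·cos(-6.7°) = 60.6; c'Δl = 15.35; W sinα = -7.1
Slice 2: Δl = 2.1/cos3.1° = 2.103 m; N'_2 = 132·cos3.1° = 131.8; c'Δl = 12.83; W sinα = 7.1
Slice 3: Δl = 3.1/cos14.4° = 3.201 m; N'_3 = 303·cos14.4° = 293.5; c'Δl = 19.52; W sinα = 75.4
Slice 4: Δl = 2.4/cos26.9° = 2.691 m; N'_4 = 296·cos26.9° = 264.0; c'Δl = 16.42; W sinα = 133.9
Slice 5: Δl = 2.1/cos38.3° = 2.676 m; N'_5 = 219·cos38.3° = 171.9; c'Δl = 16.32; W sinα = 135.7
Slice 6: Δl = 3.1/cos54.3° = 5.312 m; N'_6 = 164·cos54.3° = 95.7; c'Δl = 32.41; W sinα = 133.2
Σc'Δl = 112.9 kN/m; ΣN' = 1017.4 kN/m; ΣW sinα = 478.2 kN/m
Resisting = 112.9 + 1017.4·tan21.0° = 112.9 + 390.5 = 503.4 kN/m
FS = 503.4 / 478.2 = 1.053

FS = 1.05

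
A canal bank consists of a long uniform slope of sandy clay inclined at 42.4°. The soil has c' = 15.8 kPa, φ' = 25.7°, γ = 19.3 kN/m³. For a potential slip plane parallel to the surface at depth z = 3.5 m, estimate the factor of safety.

For an infinite slope with a slip plane parallel to the surface (no pore pressure): FS = [c' + γz cos²β tanφ'] / [γz sinβ cosβ].
γz = 19.3·3.5 = 67.55 kN/m²
Numerator = 15.8 + 67.55·cos²42.4°·tan25.7° = 15.8 + 67.55·0.5453·0.4813 = 33.528 kPa
Denominator = 67.55·sin42.4°·cos42.4° = 67.55·0.6743·0.7385 = 33.636 kPa
FS = 33.528 / 33.636 = 0.997

FS = 1.00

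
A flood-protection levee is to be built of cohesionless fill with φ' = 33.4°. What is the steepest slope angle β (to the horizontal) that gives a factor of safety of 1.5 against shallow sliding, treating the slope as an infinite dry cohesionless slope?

For an infinite dry cohesionless slope FS = tanφ'/tanβ, so tanβ = tanφ' / FS.
tanβ = tan33.4° / 1.5 = 0.6594 / 1.5 = 0.4396
β = arctan(0.4396) = 23.73°

β = 23.7°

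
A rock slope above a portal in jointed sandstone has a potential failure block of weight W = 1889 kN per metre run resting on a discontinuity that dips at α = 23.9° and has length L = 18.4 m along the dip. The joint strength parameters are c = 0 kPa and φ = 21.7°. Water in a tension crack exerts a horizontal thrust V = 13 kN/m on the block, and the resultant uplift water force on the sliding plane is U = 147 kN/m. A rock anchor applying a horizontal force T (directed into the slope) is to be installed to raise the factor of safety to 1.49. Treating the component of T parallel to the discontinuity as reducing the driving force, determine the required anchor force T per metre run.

Resolving forces along and normal to the sliding plane, with the horizontal anchor force T adding T·sinα to the effective normal force and T·cosα acting up the plane against the driving force:
FS = [cL + (W cosα − U − V sinα + T sinα) tanφ] / [W sinα + V cosα − T cosα]
Without the anchor: N' = 1574.8 kN/m, driving T_d = 777.2 kN/m, resisting R = 0·18.4 + 1574.8·tan21.7° = 626.7 kN/m, FS = 0.81.
Setting FS = 1.49 and solving for T:
1.49·(777.2 − T cos23.9°) = 626.7 + T sin23.9°·tan21.7°
T·(sin23.9°·tan21.7° + 1.49·cos23.9°) = 1.49·777.2 − 626.7
T·(0.4051·0.3979 + 1.49·0.9143) = 1158.0 − 626.7 = 531.4
T·1.5235 = 531.4
T = 348.8 kN/m

T = 349 kN/m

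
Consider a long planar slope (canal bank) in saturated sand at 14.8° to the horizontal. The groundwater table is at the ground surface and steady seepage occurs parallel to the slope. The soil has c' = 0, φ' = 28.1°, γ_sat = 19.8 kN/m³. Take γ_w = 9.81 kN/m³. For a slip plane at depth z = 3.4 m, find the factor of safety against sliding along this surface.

FS = 1.02

With seepage parallel to the slope and the water table at the surface, the effective normal stress on the slip plane uses the buoyant unit weight γ' = γ_sat − γ_w while the driving shear stress uses γ_sat:
FS = [c' + γ' z cos²β tanφ'] / [γ_sat z sinβ cosβ]
(For c' = 0 this reduces to FS = (γ'/γ_sat)·tanφ'/tanβ.)
γ' = 19.8 − 9.81 = 9.99 kN/m³
Numerator = 0.0 + 9.99·3.4·cos²14.8°·tan28.1° = 0.0 + 9.99·3.4·0.9347·0.5340 = 16.953 kPa
Denominator = 19.8·3.4·sin14.8°·cos14.8° = 19.8·3.4·0.2554·0.9668 = 16.626 kPa
FS = 16.953 / 16.626 = 1.020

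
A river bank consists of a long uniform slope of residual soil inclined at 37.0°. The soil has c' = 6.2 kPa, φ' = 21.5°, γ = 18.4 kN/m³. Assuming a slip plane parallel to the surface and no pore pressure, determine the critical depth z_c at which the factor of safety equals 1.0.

Setting FS = 1.00 in FS = [c' + γz cos²β tanφ'] / [γz sinβ cosβ] and solving for z:
z = c' / [γ cosβ (FS·sinβ − cosβ·tanφ')]
  = 6.2 / [18.4·cos37.0°·(1.00·sin37.0° − cos37.0°·tan21.5°)]
  = 6.2 / [18.4·0.7986·(1.00·0.6018 − 0.7986·0.3939)]
  = 6.2 / 4.2207 = 1.469 m

z_c = 1.47 m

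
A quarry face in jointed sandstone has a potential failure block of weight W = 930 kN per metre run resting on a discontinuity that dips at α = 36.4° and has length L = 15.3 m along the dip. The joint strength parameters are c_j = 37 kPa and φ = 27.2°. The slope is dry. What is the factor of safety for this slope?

Resolving the block weight along and normal to the plane and applying the Mohr–Coulomb strength on the joint:
N' = W cosα = 930·cos36.4° = 748.6 kN/m
Driving force T = W sinα = 930·sin36.4° = 551.9 kN/m
Resisting force R = c_j·L + N'·tanφ = 37·15.3 + 748.6·tan27.2° = 566.1 + 384.7 = 950.8 kN/m
FS = R / T = 950.8 / 551.9 = 1.723

FS = 1.72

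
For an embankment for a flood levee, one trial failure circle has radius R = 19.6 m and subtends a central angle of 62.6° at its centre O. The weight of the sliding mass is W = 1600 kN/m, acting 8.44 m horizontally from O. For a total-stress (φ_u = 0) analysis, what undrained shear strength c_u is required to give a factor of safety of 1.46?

c_u = 47.0 kPa

FS = c_u·L_a·R / (W·d), so c_u = FS·W·d / (L_a·R).
Arc length L_a = R·θ = 19.6·(62.6°·π/180) = 19.6·1.0926 = 21.41 m
c_u = 1.46·1600·8.44 / (21.41·19.6) = 19715.8 / 419.72 = 46.97 kPa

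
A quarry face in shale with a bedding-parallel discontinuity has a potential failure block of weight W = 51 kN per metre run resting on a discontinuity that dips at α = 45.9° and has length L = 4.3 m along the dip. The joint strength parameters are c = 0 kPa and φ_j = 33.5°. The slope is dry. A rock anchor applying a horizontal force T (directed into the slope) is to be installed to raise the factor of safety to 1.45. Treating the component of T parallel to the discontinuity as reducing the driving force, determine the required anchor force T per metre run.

T = 20 kN/m

Resolving forces along and normal to the sliding plane, with the horizontal anchor force T adding T·sinα to the effective normal force and T·cosα acting up the plane against the driving force:
FS = [cL + (W cosα + T sinα) tanφ_j] / [W sinα − T cosα]
Without the anchor: N' = 35.5 kN/m, driving T_d = 36.6 kN/m, resisting R = 0·4.3 + 35.5·tan33.5° = 23.5 kN/m, FS = 0.64.
Setting FS = 1.45 and solving for T:
1.45·(36.6 − T cos45.9°) = 23.5 + T sin45.9°·tan33.5°
T·(sin45.9°·tan33.5° + 1.45·cos45.9°) = 1.45·36.6 − 23.5
T·(0.7181·0.6619 + 1.45·0.6959) = 53.1 − 23.5 = 29.6
T·1.4844 = 29.6
T = 20.0 kN/m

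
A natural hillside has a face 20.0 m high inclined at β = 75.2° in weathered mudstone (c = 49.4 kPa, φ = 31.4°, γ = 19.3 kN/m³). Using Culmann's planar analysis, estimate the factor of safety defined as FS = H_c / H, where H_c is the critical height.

H_c = (4c/γ) · sinβ cosφ / [1 − cos(β − φ)]
    = (4·49.4/19.3) · sin75.2°·cos31.4° / [1 − cos43.8°]
    = 10.238 · 0.8252 / 0.2782 = 30.37 m
FS = H_c / H = 30.37 / 20.0 = 1.518

FS = 1.52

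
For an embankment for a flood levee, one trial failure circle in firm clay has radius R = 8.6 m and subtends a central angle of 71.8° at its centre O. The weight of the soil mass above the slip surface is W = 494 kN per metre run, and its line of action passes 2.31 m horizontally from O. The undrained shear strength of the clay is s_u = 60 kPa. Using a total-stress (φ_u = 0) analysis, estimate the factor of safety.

Taking moments about the centre O, the resisting moment is provided by the undrained shear strength acting along the arc:
Arc length L_a = R·θ = 8.6·(71.8°·π/180) = 8.6·1.2531 = 10.78 m
M_R = s_u·L_a·R = 60·10.78·8.6 = 5561.0 kN·m/m
M_D = W·d = 494·2.31 = 1141.1 kN·m/m
FS = M_R / M_D = 5561.0 / 1141.1 = 4.873

FS = 4.87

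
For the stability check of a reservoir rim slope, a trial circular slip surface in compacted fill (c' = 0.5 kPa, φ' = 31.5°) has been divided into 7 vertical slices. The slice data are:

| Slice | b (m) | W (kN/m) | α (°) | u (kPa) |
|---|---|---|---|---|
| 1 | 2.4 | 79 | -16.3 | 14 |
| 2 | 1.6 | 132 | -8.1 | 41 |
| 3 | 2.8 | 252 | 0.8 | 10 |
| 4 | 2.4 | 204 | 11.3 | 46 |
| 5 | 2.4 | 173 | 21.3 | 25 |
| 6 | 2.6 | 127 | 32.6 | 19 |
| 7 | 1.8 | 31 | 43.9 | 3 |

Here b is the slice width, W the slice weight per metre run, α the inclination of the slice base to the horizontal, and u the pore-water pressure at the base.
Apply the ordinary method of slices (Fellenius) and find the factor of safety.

FS = 2.33

Ordinary method of slices: FS = Σ[c'·Δl_i + (W_i cosα_i − u_i·Δl_i)·tanφ'] / Σ W_i sinα_i, with Δl_i = b_i / cosα_i.
Slice 1: Δl = 2.4/cos(-16.3°) = 2.501 m; N'_1 = 79·cos(-16.3°) − 14·2.501 = 40.8; c'Δl = 1.25; W sinα = -22.2
Slice 2: Δl = 1.6/cos(-8.1°) = 1.616 m; N'_2 = 132·cos(-8.1°) − 41·1.616 = 64.4; c'Δl = 0.81; W sinα = -18.6
Slice 3: Δl = 2.8/cos0.8° = 2.800 m; N'_3 = 252·cos0.8° − 10·2.800 = 224.0; c'Δl = 1.40; W sinα = 3.5
Slice 4: Δl = 2.4/cos11.3° = 2.447 m; N'_4 = 204·cos11.3° − 46·2.447 = 87.5; c'Δl = 1.22; W sinα = 40.0
Slice 5: Δl = 2.4/cos21.3° = 2.576 m; N'_5 = 173·cos21.3° − 25·2.576 = 96.8; c'Δl = 1.29; W sinα = 62.8
Slice 6: Δl = 2.6/cos32.6° = 3.086 m; N'_6 = 127·cos32.6° − 19·3.086 = 48.4; c'Δl = 1.54; W sinα = 68.4
Slice 7: Δl = 1.8/cos43.9° = 2.498 m; N'_7 = 31·cos43.9° − 3·2.498 = 14.8; c'Δl = 1.25; W sinα = 21.5
Σc'Δl = 8.8 kN/m; ΣN' = 576.7 kN/m; ΣW sinα = 155.5 kN/m
Resisting = 8.8 + 576.7·tan31.5° = 8.8 + 353.4 = 362.1 kN/m
FS = 362.1 / 155.5 = 2.329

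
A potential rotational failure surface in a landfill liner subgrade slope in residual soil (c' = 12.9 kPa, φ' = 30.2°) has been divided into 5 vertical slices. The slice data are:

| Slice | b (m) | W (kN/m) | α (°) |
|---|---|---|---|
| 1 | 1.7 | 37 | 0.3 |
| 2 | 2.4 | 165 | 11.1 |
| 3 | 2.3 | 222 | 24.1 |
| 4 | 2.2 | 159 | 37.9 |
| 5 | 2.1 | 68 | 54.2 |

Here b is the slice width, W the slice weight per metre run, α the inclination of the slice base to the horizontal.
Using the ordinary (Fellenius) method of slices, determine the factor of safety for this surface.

Ordinary method of slices: FS = Σ[c'·Δl_i + (W_i cosα_i)·tanφ'] / Σ W_i sinα_i, with Δl_i = b_i / cosα_i.
Slice 1: Δl = 1.7/cos0.3° = 1.700 m; N'_1 = 37·cos0.3° = 37.0; c'Δl = 21.93; W sinα = 0.2
Slice 2: Δl = 2.4/cos11.1° = 2.446 m; N'_2 = 165·cos11.1° = 161.9; c'Δl = 31.55; W sinα = 31.8
Slice 3: Δl = 2.3/cos24.1° = 2.520 m; N'_3 = 222·cos24.1° = 202.6; c'Δl = 32.50; W sinα = 90.6
Slice 4: Δl = 2.2/cos37.9° = 2.788 m; N'_4 = 159·cos37.9° = 125.5; c'Δl = 35.97; W sinα = 97.7
Slice 5: Δl = 2.1/cos54.2° = 3.590 m; N'_5 = 68·cos54.2° = 39.8; c'Δl = 46.31; W sinα = 55.2
Σc'Δl = 168.3 kN/m; ΣN' = 566.8 kN/m; ΣW sinα = 275.4 kN/m
Resisting = 168.3 + 566.8·tan30.2° = 168.3 + 329.9 = 498.1 kN/m
FS = 498.1 / 275.4 = 1.809

FS = 1.81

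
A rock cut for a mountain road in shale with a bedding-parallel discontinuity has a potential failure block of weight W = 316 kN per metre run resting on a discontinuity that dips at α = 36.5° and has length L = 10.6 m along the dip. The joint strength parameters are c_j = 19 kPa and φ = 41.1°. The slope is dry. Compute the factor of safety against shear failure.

Resolving the block weight along and normal to the plane and applying the Mohr–Coulomb strength on the joint:
N' = W cosα = 316·cos36.5° = 254.0 kN/m
Driving force T = W sinα = 316·sin36.5° = 188.0 kN/m
Resisting force R = c_j·L + N'·tanφ = 19·10.6 + 254.0·tan41.1° = 201.4 + 221.6 = 423.0 kN/m
FS = R / T = 423.0 / 188.0 = 2.250

FS = 2.25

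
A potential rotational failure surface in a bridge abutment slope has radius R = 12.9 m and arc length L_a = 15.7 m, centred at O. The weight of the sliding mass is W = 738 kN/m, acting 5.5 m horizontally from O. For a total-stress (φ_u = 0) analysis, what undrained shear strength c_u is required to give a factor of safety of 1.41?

FS = c_u·L_a·R / (W·d), so c_u = FS·W·d / (L_a·R).
c_u = 1.41·738·5.5 / (15.70·12.9) = 5723.2 / 202.53 = 28.26 kPa

c_u = 28.3 kPa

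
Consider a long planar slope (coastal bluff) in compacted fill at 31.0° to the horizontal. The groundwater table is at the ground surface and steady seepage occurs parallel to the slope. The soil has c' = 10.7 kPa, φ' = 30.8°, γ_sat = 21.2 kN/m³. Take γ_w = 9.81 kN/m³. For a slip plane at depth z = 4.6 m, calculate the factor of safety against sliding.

With seepage parallel to the slope and the water table at the surface, the effective normal stress on the slip plane uses the buoyant unit weight γ' = γ_sat − γ_w while the driving shear stress uses γ_sat:
FS = [c' + γ' z cos²β tanφ'] / [γ_sat z sinβ cosβ]
γ' = 21.2 − 9.81 = 11.39 kN/m³
Numerator = 10.7 + 11.39·4.6·cos²31.0°·tan30.8° = 10.7 + 11.39·4.6·0.7347·0.5961 = 33.648 kPa
Denominator = 21.2·4.6·sin31.0°·cos31.0° = 21.2·4.6·0.5150·0.8572 = 43.053 kPa
FS = 33.648 / 43.053 = 0.782

FS = 0.78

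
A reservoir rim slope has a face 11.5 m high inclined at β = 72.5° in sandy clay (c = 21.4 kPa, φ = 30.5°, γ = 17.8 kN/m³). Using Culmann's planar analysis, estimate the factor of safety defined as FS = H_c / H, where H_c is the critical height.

FS = 1.34

H_c = (4c/γ) · sinβ cosφ / [1 − cos(β − φ)]
    = (4·21.4/17.8) · sin72.5°·cos30.5° / [1 − cos42.0°]
    = 4.809 · 0.8218 / 0.2569 = 15.39 m
FS = H_c / H = 15.39 / 11.5 = 1.338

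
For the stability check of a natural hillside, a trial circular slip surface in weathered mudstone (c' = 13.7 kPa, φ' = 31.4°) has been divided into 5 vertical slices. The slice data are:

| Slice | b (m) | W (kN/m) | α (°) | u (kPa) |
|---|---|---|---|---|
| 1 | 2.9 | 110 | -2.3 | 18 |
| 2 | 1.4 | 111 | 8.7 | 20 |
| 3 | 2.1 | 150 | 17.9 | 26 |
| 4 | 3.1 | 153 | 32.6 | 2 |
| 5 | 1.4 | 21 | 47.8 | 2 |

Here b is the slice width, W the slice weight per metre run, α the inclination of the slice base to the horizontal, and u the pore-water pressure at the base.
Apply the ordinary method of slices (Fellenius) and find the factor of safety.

FS = 2.46

Ordinary method of slices: FS = Σ[c'·Δl_i + (W_i cosα_i − u_i·Δl_i)·tanφ'] / Σ W_i sinα_i, with Δl_i = b_i / cosα_i.
Slice 1: Δl = 2.9/cos(-2.3°) = 2.902 m; N'_1 = 110·cos(-2.3°) − 18·2.902 = 57.7; c'Δl = 39.76; W sinα = -4.4
Slice 2: Δl = 1.4/cos8.7° = 1.416 m; N'_2 = 111·cos8.7° − 20·1.416 = 81.4; c'Δl = 19.40; W sinα = 16.8
Slice 3: Δl = 2.1/cos17.9° = 2.207 m; N'_3 = 150·cos17.9° − 26·2.207 = 85.4; c'Δl = 30.23; W sinα = 46.1
Slice 4: Δl = 3.1/cos32.6° = 3.680 m; N'_4 = 153·cos32.6° − 2·3.680 = 121.5; c'Δl = 50.41; W sinα = 82.4
Slice 5: Δl = 1.4/cos47.8° = 2.084 m; N'_5 = 21·cos47.8° − 2·2.084 = 9.9; c'Δl = 28.55; W sinα = 15.6
Σc'Δl = 168.4 kN/m; ΣN' = 355.9 kN/m; ΣW sinα = 156.5 kN/m
Resisting = 168.4 + 355.9·tan31.4° = 168.4 + 217.2 = 385.6 kN/m
FS = 385.6 / 156.5 = 2.464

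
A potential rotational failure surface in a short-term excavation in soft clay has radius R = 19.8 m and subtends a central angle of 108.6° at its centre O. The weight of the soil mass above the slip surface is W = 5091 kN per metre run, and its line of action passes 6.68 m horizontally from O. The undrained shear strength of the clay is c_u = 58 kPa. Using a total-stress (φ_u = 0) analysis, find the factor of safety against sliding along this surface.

Taking moments about the centre O, the resisting moment is provided by the undrained shear strength acting along the arc:
Arc length L_a = R·θ = 19.8·(108.6°·π/180) = 19.8·1.8954 = 37.53 m
M_R = c_u·L_a·R = 58·37.53·19.8 = 43098.8 kN·m/m
M_D = W·d = 5091·6.68 = 34007.9 kN·m/m
FS = M_R / M_D = 43098.8 / 34007.9 = 1.267

FS = 1.27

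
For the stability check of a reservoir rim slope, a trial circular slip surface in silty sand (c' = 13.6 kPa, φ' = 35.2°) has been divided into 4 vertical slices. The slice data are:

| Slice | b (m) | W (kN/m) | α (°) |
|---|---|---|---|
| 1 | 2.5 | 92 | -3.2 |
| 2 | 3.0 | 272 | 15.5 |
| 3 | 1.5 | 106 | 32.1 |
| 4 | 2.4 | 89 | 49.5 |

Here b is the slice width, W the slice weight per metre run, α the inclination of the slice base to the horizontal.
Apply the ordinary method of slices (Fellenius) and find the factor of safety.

Ordinary method of slices: FS = Σ[c'·Δl_i + (W_i cosα_i)·tanφ'] / Σ W_i sinα_i, with Δl_i = b_i / cosα_i.
Slice 1: Δl = 2.5/cos(-3.2°) = 2.504 m; N'_1 = 92·cos(-3.2°) = 91.9; c'Δl = 34.05; W sinα = -5.1
Slice 2: Δl = 3.0/cos15.5° = 3.113 m; N'_2 = 272·cos15.5° = 262.1; c'Δl = 42.34; W sinα = 72.7
Slice 3: Δl = 1.5/cos32.1° = 1.771 m; N'_3 = 106·cos32.1° = 89.8; c'Δl = 24.08; W sinα = 56.3
Slice 4: Δl = 2.4/cos49.5° = 3.695 m; N'_4 = 89·cos49.5° = 57.8; c'Δl = 50.26; W sinα = 67.7
Σc'Δl = 150.7 kN/m; ΣN' = 501.6 kN/m; ΣW sinα = 191.6 kN/m
Resisting = 150.7 + 501.6·tan35.2° = 150.7 + 353.8 = 504.5 kN/m
FS = 504.5 / 191.6 = 2.634

FS = 2.63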